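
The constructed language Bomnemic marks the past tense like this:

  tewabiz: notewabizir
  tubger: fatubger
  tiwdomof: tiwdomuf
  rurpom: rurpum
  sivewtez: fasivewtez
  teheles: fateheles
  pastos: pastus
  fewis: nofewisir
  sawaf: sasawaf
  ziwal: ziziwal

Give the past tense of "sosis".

"sosis" has last vowel 'i'. The stems whose last vowel is 'i' (tewabiz → notewabizir, fewis → nofewisir) add no- … -ir around the stem.
The other patterns: stems whose last vowel is 'o' change the last vowel to 'u'; stems whose last vowel is 'a' repeat the first consonant+vowel as a prefix; stems whose last vowel is 'e' add the prefix fa-.
So sosis → nososisir.

nososisir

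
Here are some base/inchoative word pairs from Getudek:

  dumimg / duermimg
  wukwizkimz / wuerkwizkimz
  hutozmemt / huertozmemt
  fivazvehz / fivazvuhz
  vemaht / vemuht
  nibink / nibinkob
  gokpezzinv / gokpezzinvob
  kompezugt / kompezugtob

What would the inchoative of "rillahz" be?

wukwizkimz and fivazvehz both end in -z yet inflect differently (wuerkwizkimz, fivazvuhz), so the final letter is not what conditions the rule; the second-to-last letter is.
"rillahz" has second-to-last letter 'h'. The stems whose second-to-last letter is 'h' (fivazvehz → fivazvuhz, vemaht → vemuht) change the last vowel to 'u'.
The other patterns: stems whose second-to-last letter is 'm' insert -er- after the first vowel; stems whose second-to-last letter is 'g' or 'n' add -ob.
So rillahz → rilluhz.

rilluhz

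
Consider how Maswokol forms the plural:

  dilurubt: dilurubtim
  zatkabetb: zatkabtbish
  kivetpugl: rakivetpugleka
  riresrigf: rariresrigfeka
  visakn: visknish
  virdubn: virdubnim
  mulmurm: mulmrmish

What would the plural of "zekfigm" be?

razekfigmeka

virdubn and visakn both end in -n yet inflect differently (virdubnim, visknish), so the final letter is not what conditions the rule; the second-to-last letter is.
"zekfigm" has second-to-last letter 'g'. The stems whose second-to-last letter is 'g' (riresrigf → rariresrigfeka, kivetpugl → rakivetpugleka) add ra- … -eka around the stem.
So zekfigm → razekfigmeka.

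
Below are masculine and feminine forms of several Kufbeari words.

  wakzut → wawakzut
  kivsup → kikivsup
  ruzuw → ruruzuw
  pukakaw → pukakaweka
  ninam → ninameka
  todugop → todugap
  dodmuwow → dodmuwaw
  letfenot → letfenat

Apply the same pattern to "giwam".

giwameka

ruzuw and pukakaw both end in -w yet inflect differently (ruruzuw, pukakaweka), so the final letter is not what conditions the rule; the last vowel is.
"giwam" has last vowel 'a'. The stems whose last vowel is 'a' (pukakaw → pukakaweka, ninam → ninameka) add -eka.
So giwam → giwameka.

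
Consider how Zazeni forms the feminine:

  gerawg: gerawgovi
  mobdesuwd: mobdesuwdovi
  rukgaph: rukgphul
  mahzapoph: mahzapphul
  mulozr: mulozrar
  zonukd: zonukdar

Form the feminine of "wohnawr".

mobdesuwd and zonukd both end in -d yet inflect differently (mobdesuwdovi, zonukdar), so the final letter is not what conditions the rule; the second-to-last letter is.
"wohnawr" has second-to-last letter 'w'. The stems whose second-to-last letter is 'w' (gerawg → gerawgovi, mobdesuwd → mobdesuwdovi) add -ovi.
So wohnawr → wohnawrovi.

wohnawrovi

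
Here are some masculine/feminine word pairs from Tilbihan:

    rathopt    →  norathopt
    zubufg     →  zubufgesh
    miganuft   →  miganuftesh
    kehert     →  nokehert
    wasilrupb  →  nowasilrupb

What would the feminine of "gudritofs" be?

miganuft and kehert both end in -t yet inflect differently (miganuftesh, nokehert), so the final letter is not what conditions the rule; the second-to-last letter is.
"gudritofs" has second-to-last letter 'f'. The stems whose second-to-last letter is 'f' (miganuft → miganuftesh, zubufg → zubufgesh) add -esh.
The other pattern: stems whose second-to-last letter is 'p' or 'r' add the prefix no-.
So gudritofs → gudritofsesh.

gudritofsesh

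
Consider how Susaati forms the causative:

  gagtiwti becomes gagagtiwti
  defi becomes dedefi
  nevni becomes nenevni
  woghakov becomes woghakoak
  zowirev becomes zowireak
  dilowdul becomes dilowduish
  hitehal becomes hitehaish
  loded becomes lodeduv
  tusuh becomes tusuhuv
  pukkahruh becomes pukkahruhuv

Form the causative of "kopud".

"kopud" ends in -d. The one such stem in the data (loded → lodeduv) adds -uv, so the same rule applies.
So kopud → kopuduv.

kopuduv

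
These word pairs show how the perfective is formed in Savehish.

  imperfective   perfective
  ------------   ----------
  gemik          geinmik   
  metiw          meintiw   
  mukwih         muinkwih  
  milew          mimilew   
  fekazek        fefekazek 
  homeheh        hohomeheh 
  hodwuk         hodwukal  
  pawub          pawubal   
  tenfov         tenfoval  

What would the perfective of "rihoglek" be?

"rihoglek" has last vowel 'e'. The stems whose last vowel is 'e' (milew → mimilew, fekazek → fefekazek, homeheh → hohomeheh) repeat the first consonant+vowel as a prefix.
So rihoglek → ririhoglek.

ririhoglek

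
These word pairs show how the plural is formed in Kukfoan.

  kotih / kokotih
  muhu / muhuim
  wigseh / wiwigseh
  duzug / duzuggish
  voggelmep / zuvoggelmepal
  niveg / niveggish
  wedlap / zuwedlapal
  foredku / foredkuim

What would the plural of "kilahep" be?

zukilahepal

"kilahep" ends in -p. The stems ending in -p (wedlap → zuwedlapal, voggelmep → zuvoggelmepal) add zu- … -al around the stem.
So kilahep → zukilahepal.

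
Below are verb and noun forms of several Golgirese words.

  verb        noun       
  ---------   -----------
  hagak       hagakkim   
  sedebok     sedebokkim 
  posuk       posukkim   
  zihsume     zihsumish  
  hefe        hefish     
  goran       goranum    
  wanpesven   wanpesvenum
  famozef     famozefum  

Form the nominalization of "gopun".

"gopun" ends in -n. The stems ending in -n (goran → goranum, wanpesven → wanpesvenum) add -um.
So gopun → gopunum.

gopunum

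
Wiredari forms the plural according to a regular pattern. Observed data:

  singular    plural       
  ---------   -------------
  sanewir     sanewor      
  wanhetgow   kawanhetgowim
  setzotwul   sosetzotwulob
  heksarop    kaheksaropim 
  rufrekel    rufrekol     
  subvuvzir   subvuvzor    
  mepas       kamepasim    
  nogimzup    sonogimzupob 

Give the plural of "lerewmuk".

solerewmukob

heksarop and nogimzup both end in -p yet inflect differently (kaheksaropim, sonogimzupob), so the final letter is not what conditions the rule; the last vowel is.
"lerewmuk" has last vowel 'u'. The stems whose last vowel is 'u' (nogimzup → sonogimzupob, setzotwul → sosetzotwulob) add so- … -ob around the stem.
So lerewmuk → solerewmukob.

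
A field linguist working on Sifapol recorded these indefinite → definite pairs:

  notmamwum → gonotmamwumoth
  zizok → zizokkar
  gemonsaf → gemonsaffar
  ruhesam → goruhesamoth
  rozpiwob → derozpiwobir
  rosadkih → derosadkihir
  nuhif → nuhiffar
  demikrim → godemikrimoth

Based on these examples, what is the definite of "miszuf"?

miszuffar

nuhif and demikrim both have last vowel 'i' yet inflect differently (nuhiffar, godemikrimoth), so the last vowel is not what conditions the rule; the final letter is.
"miszuf" ends in -f. The stems ending in -f (nuhif → nuhiffar, gemonsaf → gemonsaffar) double the final consonant and add -ar.
The other patterns: stems ending in -m add go- … -oth around the stem; stems ending in -b or -h add de- … -ir around the stem.
So miszuf → miszuffar.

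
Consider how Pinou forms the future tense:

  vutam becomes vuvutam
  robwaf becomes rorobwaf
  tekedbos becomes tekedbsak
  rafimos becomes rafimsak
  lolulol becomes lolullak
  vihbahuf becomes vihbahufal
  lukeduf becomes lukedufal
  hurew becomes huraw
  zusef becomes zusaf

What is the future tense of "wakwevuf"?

robwaf and vihbahuf both end in -f yet inflect differently (rorobwaf, vihbahufal), so the final letter is not what conditions the rule; the last vowel is.
"wakwevuf" has last vowel 'u'. The stems whose last vowel is 'u' (vihbahuf → vihbahufal, lukeduf → lukedufal) add -al.
So wakwevuf → wakwevufal.

wakwevufal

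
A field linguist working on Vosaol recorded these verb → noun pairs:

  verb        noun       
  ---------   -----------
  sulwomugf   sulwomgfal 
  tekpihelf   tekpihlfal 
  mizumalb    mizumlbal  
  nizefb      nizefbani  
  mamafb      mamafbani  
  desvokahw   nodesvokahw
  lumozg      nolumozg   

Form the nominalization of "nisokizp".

mizumalb and nizefb both end in -b yet inflect differently (mizumlbal, nizefbani), so the final letter is not what conditions the rule; the second-to-last letter is.
"nisokizp" has second-to-last letter 'z'. The one such stem in the data (lumozg → nolumozg) adds the prefix no-, so the same rule applies.
The other patterns: stems whose second-to-last letter is 'g' or 'l' delete the last vowel and add -al; stems whose second-to-last letter is 'f' add -ani.
So nisokizp → nonisokizp.

nonisokizp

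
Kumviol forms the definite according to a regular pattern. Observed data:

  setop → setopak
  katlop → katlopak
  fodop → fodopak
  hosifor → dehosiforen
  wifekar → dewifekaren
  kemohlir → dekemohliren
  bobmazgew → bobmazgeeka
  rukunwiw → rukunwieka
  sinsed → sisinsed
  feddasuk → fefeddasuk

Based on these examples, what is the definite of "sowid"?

setop and hosifor both have last vowel 'o' yet inflect differently (setopak, dehosiforen), so the last vowel is not what conditions the rule; the final letter is.
"sowid" ends in -d. The one such stem in the data (sinsed → sisinsed) repeats the first consonant+vowel as a prefix (as does feddasuk), so the same rule applies.
The other patterns: stems ending in -p add -ak; stems ending in -r add de- … -en around the stem; stems ending in -w drop the final letter and add -eka.
So sowid → sosowid.

sosowid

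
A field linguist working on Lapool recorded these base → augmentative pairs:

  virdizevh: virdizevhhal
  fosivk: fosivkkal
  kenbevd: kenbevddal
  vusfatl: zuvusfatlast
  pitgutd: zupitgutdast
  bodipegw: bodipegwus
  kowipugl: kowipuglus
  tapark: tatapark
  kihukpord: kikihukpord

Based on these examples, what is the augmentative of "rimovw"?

rimovwwal

"rimovw" has second-to-last letter 'v'. The stems whose second-to-last letter is 'v' (virdizevh → virdizevhhal, fosivk → fosivkkal, kenbevd → kenbevddal) double the final consonant and add -al.
The other patterns: stems whose second-to-last letter is 't' add zu- … -ast around the stem; stems whose second-to-last letter is 'g' add -us; stems whose second-to-last letter is 'r' repeat the first consonant+vowel as a prefix.
So rimovw → rimovwwal.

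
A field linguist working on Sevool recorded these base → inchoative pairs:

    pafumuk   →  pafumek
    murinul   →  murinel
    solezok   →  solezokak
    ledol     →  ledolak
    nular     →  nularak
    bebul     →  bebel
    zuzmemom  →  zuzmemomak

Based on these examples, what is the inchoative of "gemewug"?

gemeweg

bebul and ledol both end in -l yet inflect differently (bebel, ledolak), so the final letter is not what conditions the rule; the last vowel is.
"gemewug" has last vowel 'u'. The stems whose last vowel is 'u' (bebul → bebel, pafumuk → pafumek, murinul → murinel) change the last vowel to 'e'.
The other pattern: stems whose last vowel is 'a' or 'o' add -ak.
So gemewug → gemeweg.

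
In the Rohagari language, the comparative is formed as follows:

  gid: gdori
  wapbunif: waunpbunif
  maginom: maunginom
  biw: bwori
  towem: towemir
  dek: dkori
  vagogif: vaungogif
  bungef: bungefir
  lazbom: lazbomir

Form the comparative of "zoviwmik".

zounviwmik

"zoviwmik" has 3 vowels. The stems with 3 vowels (wapbunif → waunpbunif, vagogif → vaungogif, maginom → maunginom) insert -un- after the first vowel.
So zoviwmik → zounviwmik.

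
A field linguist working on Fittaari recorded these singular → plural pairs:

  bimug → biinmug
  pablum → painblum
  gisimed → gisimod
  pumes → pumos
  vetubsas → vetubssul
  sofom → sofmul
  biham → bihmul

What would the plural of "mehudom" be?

mehudmul

pumes and vetubsas both end in -s yet inflect differently (pumos, vetubssul), so the final letter is not what conditions the rule; the last vowel is.
"mehudom" has last vowel 'o'. The one such stem in the data (sofom → sofmul) deletes the last vowel and adds -ul (as do vetubsas, biham), so the same rule applies.
So mehudom → mehudmul.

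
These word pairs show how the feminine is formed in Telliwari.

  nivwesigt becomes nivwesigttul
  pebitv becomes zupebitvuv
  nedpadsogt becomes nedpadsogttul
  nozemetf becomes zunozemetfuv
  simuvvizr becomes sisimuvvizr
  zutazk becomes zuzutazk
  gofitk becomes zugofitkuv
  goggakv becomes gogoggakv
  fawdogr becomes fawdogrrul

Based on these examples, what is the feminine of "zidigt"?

fawdogr and simuvvizr both end in -r yet inflect differently (fawdogrrul, sisimuvvizr), so the final letter is not what conditions the rule; the second-to-last letter is.
"zidigt" has second-to-last letter 'g'. The stems whose second-to-last letter is 'g' (fawdogr → fawdogrrul, nivwesigt → nivwesigttul, nedpadsogt → nedpadsogttul) double the final consonant and add -ul.
So zidigt → zidigttul.

zidigttul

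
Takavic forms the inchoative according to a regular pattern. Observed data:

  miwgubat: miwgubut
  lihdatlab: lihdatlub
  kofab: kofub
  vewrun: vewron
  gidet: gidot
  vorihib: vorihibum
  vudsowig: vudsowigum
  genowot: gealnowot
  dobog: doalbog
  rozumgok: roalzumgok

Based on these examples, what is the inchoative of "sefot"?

"sefot" has last vowel 'o'. The stems whose last vowel is 'o' (genowot → gealnowot, dobog → doalbog, rozumgok → roalzumgok) insert -al- after the first vowel.
The other patterns: stems whose last vowel is 'a' change the last vowel to 'u'; stems whose last vowel is 'e' or 'u' change the last vowel to 'o'; stems whose last vowel is 'i' add -um.
So sefot → sealfot.

sealfot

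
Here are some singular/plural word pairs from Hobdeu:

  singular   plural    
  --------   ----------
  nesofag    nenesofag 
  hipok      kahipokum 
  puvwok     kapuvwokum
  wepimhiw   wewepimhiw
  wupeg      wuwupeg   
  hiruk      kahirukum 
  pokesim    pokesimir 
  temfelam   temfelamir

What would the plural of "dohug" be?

dodohug

temfelam and nesofag both have last vowel 'a' yet inflect differently (temfelamir, nenesofag), so the last vowel is not what conditions the rule; the final letter is.
"dohug" ends in -g. The stems ending in -g (wupeg → wuwupeg, nesofag → nenesofag) repeat the first consonant+vowel as a prefix.
So dohug → dodohug.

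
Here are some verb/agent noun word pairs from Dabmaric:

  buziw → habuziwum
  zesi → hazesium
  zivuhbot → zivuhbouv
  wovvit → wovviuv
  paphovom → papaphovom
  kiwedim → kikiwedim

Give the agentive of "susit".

kiwedim and wovvit both have last vowel 'i' yet inflect differently (kikiwedim, wovviuv), so the last vowel is not what conditions the rule; the final letter is.
"susit" ends in -t. The stems ending in -t (wovvit → wovviuv, zivuhbot → zivuhbouv) drop the final letter and add -uv.
The other patterns: stems ending in -m repeat the first consonant+vowel as a prefix; stems ending in -i or -w add ha- … -um around the stem.
So susit → susiuv.

susiuv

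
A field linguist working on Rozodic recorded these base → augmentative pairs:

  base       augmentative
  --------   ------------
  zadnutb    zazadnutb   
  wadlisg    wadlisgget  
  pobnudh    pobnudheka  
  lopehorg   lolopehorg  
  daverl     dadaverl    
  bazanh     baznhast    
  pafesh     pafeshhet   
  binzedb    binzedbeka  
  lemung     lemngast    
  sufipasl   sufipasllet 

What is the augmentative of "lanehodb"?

lanehodbeka

bazanh and pobnudh both end in -h yet inflect differently (baznhast, pobnudheka), so the final letter is not what conditions the rule; the second-to-last letter is.
"lanehodb" has second-to-last letter 'd'. The stems whose second-to-last letter is 'd' (pobnudh → pobnudheka, binzedb → binzedbeka) add -eka.
So lanehodb → lanehodbeka.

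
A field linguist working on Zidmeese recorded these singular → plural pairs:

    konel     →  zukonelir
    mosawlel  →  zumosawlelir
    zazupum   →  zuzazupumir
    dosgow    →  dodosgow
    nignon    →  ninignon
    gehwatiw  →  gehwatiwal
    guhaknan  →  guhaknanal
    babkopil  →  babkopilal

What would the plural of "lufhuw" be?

dosgow and gehwatiw both end in -w yet inflect differently (dodosgow, gehwatiwal), so the final letter is not what conditions the rule; the last vowel is.
"lufhuw" has last vowel 'u'. The one such stem in the data (zazupum → zuzazupumir) adds zu- … -ir around the stem, so the same rule applies.
So lufhuw → zulufhuwir.

zulufhuwir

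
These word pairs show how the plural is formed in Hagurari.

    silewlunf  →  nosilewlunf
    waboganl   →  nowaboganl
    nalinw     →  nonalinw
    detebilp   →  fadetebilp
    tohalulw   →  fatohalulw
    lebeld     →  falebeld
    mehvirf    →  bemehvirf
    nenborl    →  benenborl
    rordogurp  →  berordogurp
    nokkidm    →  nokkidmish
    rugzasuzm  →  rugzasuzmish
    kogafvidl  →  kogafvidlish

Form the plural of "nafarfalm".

fanafarfalm

nalinw and tohalulw both end in -w yet inflect differently (nonalinw, fatohalulw), so the final letter is not what conditions the rule; the second-to-last letter is.
"nafarfalm" has second-to-last letter 'l'. The stems whose second-to-last letter is 'l' (detebilp → fadetebilp, tohalulw → fatohalulw, lebeld → falebeld) add the prefix fa-.
The other patterns: stems whose second-to-last letter is 'n' add the prefix no-; stems whose second-to-last letter is 'r' add the prefix be-; stems whose second-to-last letter is 'd' or 'z' add -ish.
So nafarfalm → fanafarfalm.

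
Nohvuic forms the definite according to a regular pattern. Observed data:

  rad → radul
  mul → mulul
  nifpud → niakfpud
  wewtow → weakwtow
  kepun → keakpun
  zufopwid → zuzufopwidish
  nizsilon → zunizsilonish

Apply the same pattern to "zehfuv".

zeakhfuv

rad and nifpud both end in -d yet inflect differently (radul, niakfpud), so the final letter is not what conditions the rule; the number of vowels is.
"zehfuv" has 2 vowels. The stems with 2 vowels (nifpud → niakfpud, wewtow → weakwtow, kepun → keakpun) insert -ak- after the first vowel.
So zehfuv → zeakhfuv.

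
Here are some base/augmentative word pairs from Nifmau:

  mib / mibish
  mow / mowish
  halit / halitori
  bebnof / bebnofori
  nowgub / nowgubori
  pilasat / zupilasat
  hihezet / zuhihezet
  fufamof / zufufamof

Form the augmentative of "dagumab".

mib and nowgub both end in -b yet inflect differently (mibish, nowgubori), so the final letter is not what conditions the rule; the number of vowels is.
"dagumab" has 3 vowels. The stems with 3 vowels (pilasat → zupilasat, hihezet → zuhihezet, fufamof → zufufamof) add the prefix zu-.
So dagumab → zudagumab.

zudagumab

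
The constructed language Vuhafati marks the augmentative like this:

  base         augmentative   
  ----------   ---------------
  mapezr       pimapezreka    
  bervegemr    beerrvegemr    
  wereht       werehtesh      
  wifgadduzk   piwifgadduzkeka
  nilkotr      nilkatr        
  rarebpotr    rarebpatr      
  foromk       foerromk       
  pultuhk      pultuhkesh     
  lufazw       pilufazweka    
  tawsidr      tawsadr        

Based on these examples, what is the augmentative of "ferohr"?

ferohresh

"ferohr" has second-to-last letter 'h'. The stems whose second-to-last letter is 'h' (pultuhk → pultuhkesh, wereht → werehtesh) add -esh.
So ferohr → ferohresh.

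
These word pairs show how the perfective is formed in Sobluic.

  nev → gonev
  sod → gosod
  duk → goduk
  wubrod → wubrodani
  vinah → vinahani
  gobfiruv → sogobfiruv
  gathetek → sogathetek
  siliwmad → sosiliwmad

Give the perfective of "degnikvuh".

sod and wubrod both end in -d yet inflect differently (gosod, wubrodani), so the final letter is not what conditions the rule; the number of vowels is.
"degnikvuh" has 3 vowels. The stems with 3 vowels (gobfiruv → sogobfiruv, gathetek → sogathetek, siliwmad → sosiliwmad) add the prefix so-.
The other patterns: stems with 1 vowel add the prefix go-; stems with 2 vowels add -ani.
So degnikvuh → sodegnikvuh.

sodegnikvuh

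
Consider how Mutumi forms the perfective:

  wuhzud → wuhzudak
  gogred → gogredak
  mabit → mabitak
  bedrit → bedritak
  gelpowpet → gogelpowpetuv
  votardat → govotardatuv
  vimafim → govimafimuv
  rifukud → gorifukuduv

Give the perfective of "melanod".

mabit and gelpowpet both end in -t yet inflect differently (mabitak, gogelpowpetuv), so the final letter is not what conditions the rule; the number of vowels is.
"melanod" has 3 vowels. The stems with 3 vowels (gelpowpet → gogelpowpetuv, votardat → govotardatuv, vimafim → govimafimuv) add go- … -uv around the stem.
So melanod → gomelanoduv.

gomelanoduv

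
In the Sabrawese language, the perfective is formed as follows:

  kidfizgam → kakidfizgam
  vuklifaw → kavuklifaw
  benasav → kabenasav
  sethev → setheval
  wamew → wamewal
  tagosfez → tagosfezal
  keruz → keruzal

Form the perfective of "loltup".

benasav and sethev both end in -v yet inflect differently (kabenasav, setheval), so the final letter is not what conditions the rule; the last vowel is.
"loltup" has last vowel 'u'. The one such stem in the data (keruz → keruzal) adds -al, so the same rule applies.
So loltup → loltupal.

loltupal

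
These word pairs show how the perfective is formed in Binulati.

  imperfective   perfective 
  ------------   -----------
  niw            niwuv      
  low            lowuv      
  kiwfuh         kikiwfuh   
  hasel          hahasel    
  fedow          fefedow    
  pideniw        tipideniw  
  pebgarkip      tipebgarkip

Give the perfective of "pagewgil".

tipagewgil

"pagewgil" has 3 vowels. The stems with 3 vowels (pideniw → tipideniw, pebgarkip → tipebgarkip) add the prefix ti-.
So pagewgil → tipagewgil.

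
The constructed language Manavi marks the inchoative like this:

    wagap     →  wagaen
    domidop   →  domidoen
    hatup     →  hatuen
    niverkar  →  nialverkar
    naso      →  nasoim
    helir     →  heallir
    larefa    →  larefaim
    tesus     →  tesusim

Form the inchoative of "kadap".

kadaen

niverkar and wagap both have last vowel 'a' yet inflect differently (nialverkar, wagaen), so the last vowel is not what conditions the rule; the final letter is.
"kadap" ends in -p. The stems ending in -p (hatup → hatuen, domidop → domidoen, wagap → wagaen) drop the final letter and add -en.
The other patterns: stems ending in -r insert -al- after the first vowel; stems ending in -a, -o or -s add -im.
So kadap → kadaen.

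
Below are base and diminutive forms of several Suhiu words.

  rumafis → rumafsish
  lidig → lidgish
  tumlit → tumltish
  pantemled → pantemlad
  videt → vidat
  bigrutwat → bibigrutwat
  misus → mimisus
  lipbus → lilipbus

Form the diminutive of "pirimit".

pirimtish

"pirimit" has last vowel 'i'. The stems whose last vowel is 'i' (rumafis → rumafsish, lidig → lidgish, tumlit → tumltish) delete the last vowel and add -ish.
So pirimit → pirimtish.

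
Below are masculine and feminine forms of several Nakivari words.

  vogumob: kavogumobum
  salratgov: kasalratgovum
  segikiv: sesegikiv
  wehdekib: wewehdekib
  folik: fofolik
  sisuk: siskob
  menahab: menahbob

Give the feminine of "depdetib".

dedepdetib

"depdetib" has last vowel 'i'. The stems whose last vowel is 'i' (segikiv → sesegikiv, wehdekib → wewehdekib, folik → fofolik) repeat the first consonant+vowel as a prefix.
So depdetib → dedepdetib.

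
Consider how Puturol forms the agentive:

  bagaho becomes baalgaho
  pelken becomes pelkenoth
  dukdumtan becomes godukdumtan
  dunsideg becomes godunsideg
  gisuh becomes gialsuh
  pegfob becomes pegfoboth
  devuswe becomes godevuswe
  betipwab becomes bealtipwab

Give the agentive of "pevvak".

pevvakoth

pelken and dukdumtan both end in -n yet inflect differently (pelkenoth, godukdumtan), so the final letter is not what conditions the rule; the first letter is.
"pevvak" begins with p-. The stems beginning with p- (pelken → pelkenoth, pegfob → pegfoboth) add -oth.
The other patterns: stems beginning with d- add the prefix go-; stems beginning with b- or g- insert -al- after the first vowel.
So pevvak → pevvakoth.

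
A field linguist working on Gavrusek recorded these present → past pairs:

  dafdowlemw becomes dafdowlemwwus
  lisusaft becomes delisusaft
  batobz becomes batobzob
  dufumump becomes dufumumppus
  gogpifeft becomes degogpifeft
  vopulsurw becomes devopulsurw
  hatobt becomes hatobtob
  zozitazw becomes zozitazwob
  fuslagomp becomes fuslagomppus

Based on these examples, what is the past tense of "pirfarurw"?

"pirfarurw" has second-to-last letter 'r'. The one such stem in the data (vopulsurw → devopulsurw) adds the prefix de-, so the same rule applies.
So pirfarurw → depirfarurw.

depirfarurw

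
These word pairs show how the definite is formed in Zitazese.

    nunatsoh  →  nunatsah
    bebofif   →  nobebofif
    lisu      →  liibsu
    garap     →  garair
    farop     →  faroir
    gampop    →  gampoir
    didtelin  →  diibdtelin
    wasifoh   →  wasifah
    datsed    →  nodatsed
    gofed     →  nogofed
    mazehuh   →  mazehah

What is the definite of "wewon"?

mazehuh and lisu both have last vowel 'u' yet inflect differently (mazehah, liibsu), so the last vowel is not what conditions the rule; the final letter is.
"wewon" ends in -n. The one such stem in the data (didtelin → diibdtelin) inserts -ib- after the first vowel (as does lisu), so the same rule applies.
The other patterns: stems ending in -h change the last vowel to 'a'; stems ending in -p drop the final letter and add -ir; stems ending in -d or -f add the prefix no-.
So wewon → weibwon.

weibwon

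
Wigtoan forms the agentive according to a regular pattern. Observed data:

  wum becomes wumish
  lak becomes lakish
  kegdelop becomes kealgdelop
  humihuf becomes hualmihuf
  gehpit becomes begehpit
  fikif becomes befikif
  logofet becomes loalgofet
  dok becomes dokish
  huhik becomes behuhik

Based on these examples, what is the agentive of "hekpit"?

lak and huhik both end in -k yet inflect differently (lakish, behuhik), so the final letter is not what conditions the rule; the number of vowels is.
"hekpit" has 2 vowels. The stems with 2 vowels (huhik → behuhik, fikif → befikif, gehpit → begehpit) add the prefix be-.
So hekpit → behekpit.

behekpit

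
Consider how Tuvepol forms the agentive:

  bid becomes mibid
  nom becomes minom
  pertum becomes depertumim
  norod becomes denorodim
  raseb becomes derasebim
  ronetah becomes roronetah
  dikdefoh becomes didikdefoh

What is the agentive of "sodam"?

desodamim

nom and pertum both end in -m yet inflect differently (minom, depertumim), so the final letter is not what conditions the rule; the number of vowels is.
"sodam" has 2 vowels. The stems with 2 vowels (pertum → depertumim, norod → denorodim, raseb → derasebim) add de- … -im around the stem.
The other patterns: stems with 1 vowel add the prefix mi-; stems with 3 vowels repeat the first consonant+vowel as a prefix.
So sodam → desodamim.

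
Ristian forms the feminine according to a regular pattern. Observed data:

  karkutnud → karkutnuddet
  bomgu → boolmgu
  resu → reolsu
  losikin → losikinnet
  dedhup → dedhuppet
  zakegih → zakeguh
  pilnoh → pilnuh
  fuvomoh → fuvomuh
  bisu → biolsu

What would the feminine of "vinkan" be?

vinkannet

bomgu and dedhup both have last vowel 'u' yet inflect differently (boolmgu, dedhuppet), so the last vowel is not what conditions the rule; the final letter is.
"vinkan" ends in -n. The one such stem in the data (losikin → losikinnet) doubles the final consonant and adds -et (as do dedhup, karkutnud), so the same rule applies.
So vinkan → vinkannet.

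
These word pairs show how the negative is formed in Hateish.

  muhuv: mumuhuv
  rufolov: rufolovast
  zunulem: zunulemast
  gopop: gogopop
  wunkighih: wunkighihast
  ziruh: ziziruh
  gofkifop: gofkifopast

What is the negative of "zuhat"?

zuzuhat

"zuhat" has 2 vowels. The stems with 2 vowels (ziruh → ziziruh, gopop → gogopop, muhuv → mumuhuv) repeat the first consonant+vowel as a prefix.
The other pattern: stems with 3 vowels add -ast.
So zuhat → zuzuhat.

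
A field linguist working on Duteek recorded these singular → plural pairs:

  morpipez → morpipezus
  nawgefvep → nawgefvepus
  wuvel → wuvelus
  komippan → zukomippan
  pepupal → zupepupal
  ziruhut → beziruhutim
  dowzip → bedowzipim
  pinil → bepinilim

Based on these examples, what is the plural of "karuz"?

wuvel and pepupal both end in -l yet inflect differently (wuvelus, zupepupal), so the final letter is not what conditions the rule; the last vowel is.
"karuz" has last vowel 'u'. The one such stem in the data (ziruhut → beziruhutim) adds be- … -im around the stem, so the same rule applies.
The other patterns: stems whose last vowel is 'e' add -us; stems whose last vowel is 'a' add the prefix zu-.
So karuz → bekaruzim.

bekaruzim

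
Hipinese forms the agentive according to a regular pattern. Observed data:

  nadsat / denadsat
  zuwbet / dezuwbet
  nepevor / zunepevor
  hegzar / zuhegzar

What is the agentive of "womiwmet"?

dewomiwmet

nadsat and hegzar both have last vowel 'a' yet inflect differently (denadsat, zuhegzar), so the last vowel is not what conditions the rule; the final letter is.
"womiwmet" ends in -t. The stems ending in -t (nadsat → denadsat, zuwbet → dezuwbet) add the prefix de-.
The other pattern: stems ending in -r add the prefix zu-.
So womiwmet → dewomiwmet.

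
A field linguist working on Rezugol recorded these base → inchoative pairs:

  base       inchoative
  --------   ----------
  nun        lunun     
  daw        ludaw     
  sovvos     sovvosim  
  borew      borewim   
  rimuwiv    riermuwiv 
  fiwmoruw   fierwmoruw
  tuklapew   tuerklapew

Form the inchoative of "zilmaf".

zilmafim

"zilmaf" has 2 vowels. The stems with 2 vowels (sovvos → sovvosim, borew → borewim) add -im.
So zilmaf → zilmafim.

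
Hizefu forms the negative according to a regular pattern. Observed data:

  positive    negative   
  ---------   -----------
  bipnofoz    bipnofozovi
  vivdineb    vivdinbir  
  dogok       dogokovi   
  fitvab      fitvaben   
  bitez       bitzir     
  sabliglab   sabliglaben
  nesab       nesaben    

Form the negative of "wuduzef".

"wuduzef" has last vowel 'e'. The stems whose last vowel is 'e' (bitez → bitzir, vivdineb → vivdinbir) delete the last vowel and add -ir.
So wuduzef → wuduzfir.

wuduzfir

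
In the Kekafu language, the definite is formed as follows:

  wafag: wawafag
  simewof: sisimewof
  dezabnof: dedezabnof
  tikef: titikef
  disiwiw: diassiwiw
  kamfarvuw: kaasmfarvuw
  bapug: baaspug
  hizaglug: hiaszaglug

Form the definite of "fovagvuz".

hizaglug and wafag both end in -g yet inflect differently (hiaszaglug, wawafag), so the final letter is not what conditions the rule; the last vowel is.
"fovagvuz" has last vowel 'u'. The stems whose last vowel is 'u' (hizaglug → hiaszaglug, kamfarvuw → kaasmfarvuw, bapug → baaspug) insert -as- after the first vowel.
So fovagvuz → foasvagvuz.

foasvagvuz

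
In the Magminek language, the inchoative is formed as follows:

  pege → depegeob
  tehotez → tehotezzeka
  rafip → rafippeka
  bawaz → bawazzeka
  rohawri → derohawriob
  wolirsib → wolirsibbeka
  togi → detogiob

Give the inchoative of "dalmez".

dalmezzeka

togi and wolirsib both have last vowel 'i' yet inflect differently (detogiob, wolirsibbeka), so the last vowel is not what conditions the rule; whether the stem ends in a vowel or a consonant is.
"dalmez" ends in a consonant. The stems ending in a consonant (wolirsib → wolirsibbeka, rafip → rafippeka, bawaz → bawazzeka) double the final consonant and add -eka.
The other pattern: stems ending in a vowel add de- … -ob around the stem.
So dalmez → dalmezzeka.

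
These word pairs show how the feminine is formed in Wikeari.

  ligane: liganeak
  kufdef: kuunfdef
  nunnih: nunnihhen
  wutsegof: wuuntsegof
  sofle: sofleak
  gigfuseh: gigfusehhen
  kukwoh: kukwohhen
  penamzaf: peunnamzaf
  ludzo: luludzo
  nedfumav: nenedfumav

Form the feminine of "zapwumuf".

ligane and gigfuseh both have last vowel 'e' yet inflect differently (liganeak, gigfusehhen), so the last vowel is not what conditions the rule; the final letter is.
"zapwumuf" ends in -f. The stems ending in -f (wutsegof → wuuntsegof, kufdef → kuunfdef, penamzaf → peunnamzaf) insert -un- after the first vowel.
The other patterns: stems ending in -e add -ak; stems ending in -h double the final consonant and add -en; stems ending in -o or -v repeat the first consonant+vowel as a prefix.
So zapwumuf → zaunpwumuf.

zaunpwumuf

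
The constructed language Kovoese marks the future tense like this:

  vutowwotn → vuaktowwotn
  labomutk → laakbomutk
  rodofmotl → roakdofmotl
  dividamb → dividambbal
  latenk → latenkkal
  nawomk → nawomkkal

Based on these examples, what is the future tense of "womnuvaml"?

labomutk and latenk both end in -k yet inflect differently (laakbomutk, latenkkal), so the final letter is not what conditions the rule; the second-to-last letter is.
"womnuvaml" has second-to-last letter 'm'. The stems whose second-to-last letter is 'm' (dividamb → dividambbal, nawomk → nawomkkal) double the final consonant and add -al.
So womnuvaml → womnuvamllal.

womnuvamllal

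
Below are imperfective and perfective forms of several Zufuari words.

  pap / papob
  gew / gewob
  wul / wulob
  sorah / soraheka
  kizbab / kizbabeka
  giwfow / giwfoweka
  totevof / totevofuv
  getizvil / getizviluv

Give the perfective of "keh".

kehob

gew and giwfow both end in -w yet inflect differently (gewob, giwfoweka), so the final letter is not what conditions the rule; the number of vowels is.
"keh" has 1 vowel. The stems with 1 vowel (pap → papob, gew → gewob, wul → wulob) add -ob.
The other patterns: stems with 2 vowels add -eka; stems with 3 vowels add -uv.
So keh → kehob.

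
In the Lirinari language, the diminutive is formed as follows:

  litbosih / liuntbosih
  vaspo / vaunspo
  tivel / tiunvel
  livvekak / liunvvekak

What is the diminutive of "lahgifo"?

launhgifo

Every pair shown (litbosih → liuntbosih, vaspo → vaunspo, tivel → tiunvel, …) follows the same rule: insert -un- after the first vowel.
So lahgifo → launhgifo.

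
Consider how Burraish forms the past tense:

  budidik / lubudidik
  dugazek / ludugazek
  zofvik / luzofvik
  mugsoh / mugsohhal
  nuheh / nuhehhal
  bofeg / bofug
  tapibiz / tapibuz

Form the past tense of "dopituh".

dopituhhal

dugazek and nuheh both have last vowel 'e' yet inflect differently (ludugazek, nuhehhal), so the last vowel is not what conditions the rule; the final letter is.
"dopituh" ends in -h. The stems ending in -h (mugsoh → mugsohhal, nuheh → nuhehhal) double the final consonant and add -al.
The other patterns: stems ending in -k add the prefix lu-; stems ending in -g or -z change the last vowel to 'u'.
So dopituh → dopituhhal.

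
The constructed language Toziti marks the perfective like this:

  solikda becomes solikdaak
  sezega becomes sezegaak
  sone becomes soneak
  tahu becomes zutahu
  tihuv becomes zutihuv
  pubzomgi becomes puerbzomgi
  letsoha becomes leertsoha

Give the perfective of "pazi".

paerzi

solikda and letsoha both end in -a yet inflect differently (solikdaak, leertsoha), so the final letter is not what conditions the rule; the first letter is.
"pazi" begins with p-. The one such stem in the data (pubzomgi → puerbzomgi) inserts -er- after the first vowel (as does letsoha), so the same rule applies.
So pazi → paerzi.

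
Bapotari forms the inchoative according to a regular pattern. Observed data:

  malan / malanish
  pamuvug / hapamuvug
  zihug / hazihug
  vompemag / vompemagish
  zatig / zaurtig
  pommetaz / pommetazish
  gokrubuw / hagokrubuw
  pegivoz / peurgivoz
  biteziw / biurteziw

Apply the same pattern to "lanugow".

vompemag and pamuvug both end in -g yet inflect differently (vompemagish, hapamuvug), so the final letter is not what conditions the rule; the last vowel is.
"lanugow" has last vowel 'o'. The one such stem in the data (pegivoz → peurgivoz) inserts -ur- after the first vowel (as do biteziw, zatig), so the same rule applies.
So lanugow → laurnugow.

laurnugow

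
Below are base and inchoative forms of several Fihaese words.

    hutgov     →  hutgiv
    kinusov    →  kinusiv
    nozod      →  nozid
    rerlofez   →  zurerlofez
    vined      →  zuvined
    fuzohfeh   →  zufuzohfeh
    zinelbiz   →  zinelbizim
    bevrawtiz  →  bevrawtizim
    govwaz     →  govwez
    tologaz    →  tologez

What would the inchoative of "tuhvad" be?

nozod and vined both end in -d yet inflect differently (nozid, zuvined), so the final letter is not what conditions the rule; the last vowel is.
"tuhvad" has last vowel 'a'. The stems whose last vowel is 'a' (govwaz → govwez, tologaz → tologez) change the last vowel to 'e'.
So tuhvad → tuhved.

tuhved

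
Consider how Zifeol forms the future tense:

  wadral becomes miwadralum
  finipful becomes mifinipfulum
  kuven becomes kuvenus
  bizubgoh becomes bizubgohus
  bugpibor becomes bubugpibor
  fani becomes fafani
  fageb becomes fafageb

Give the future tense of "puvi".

"puvi" ends in -i. The one such stem in the data (fani → fafani) repeats the first consonant+vowel as a prefix (as do bugpibor, fageb), so the same rule applies.
So puvi → pupuvi.

pupuvi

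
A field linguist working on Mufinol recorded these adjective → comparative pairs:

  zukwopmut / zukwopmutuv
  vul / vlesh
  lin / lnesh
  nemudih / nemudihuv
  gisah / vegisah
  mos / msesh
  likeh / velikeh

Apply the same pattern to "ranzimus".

gisah and nemudih both end in -h yet inflect differently (vegisah, nemudihuv), so the final letter is not what conditions the rule; the number of vowels is.
"ranzimus" has 3 vowels. The stems with 3 vowels (zukwopmut → zukwopmutuv, nemudih → nemudihuv) add -uv.
The other patterns: stems with 1 vowel delete the last vowel and add -esh; stems with 2 vowels add the prefix ve-.
So ranzimus → ranzimusuv.

ranzimusuv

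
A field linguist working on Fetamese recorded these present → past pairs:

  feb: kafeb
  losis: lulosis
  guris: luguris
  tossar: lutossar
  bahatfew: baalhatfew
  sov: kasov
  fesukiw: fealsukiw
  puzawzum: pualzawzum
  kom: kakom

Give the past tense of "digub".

ludigub

kom and puzawzum both end in -m yet inflect differently (kakom, pualzawzum), so the final letter is not what conditions the rule; the number of vowels is.
"digub" has 2 vowels. The stems with 2 vowels (guris → luguris, tossar → lutossar, losis → lulosis) add the prefix lu-.
So digub → ludigub.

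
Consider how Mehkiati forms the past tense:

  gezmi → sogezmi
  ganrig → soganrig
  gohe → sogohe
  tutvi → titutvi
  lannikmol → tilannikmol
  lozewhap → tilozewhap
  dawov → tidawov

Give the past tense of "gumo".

gezmi and tutvi both end in -i yet inflect differently (sogezmi, titutvi), so the final letter is not what conditions the rule; the first letter is.
"gumo" begins with g-. The stems beginning with g- (gezmi → sogezmi, ganrig → soganrig, gohe → sogohe) add the prefix so-.
So gumo → sogumo.

sogumo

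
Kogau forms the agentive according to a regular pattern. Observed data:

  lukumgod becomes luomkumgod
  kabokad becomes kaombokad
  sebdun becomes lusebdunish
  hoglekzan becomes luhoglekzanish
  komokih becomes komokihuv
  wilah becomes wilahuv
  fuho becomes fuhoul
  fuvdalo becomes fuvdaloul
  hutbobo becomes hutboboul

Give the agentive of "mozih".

"mozih" ends in -h. The stems ending in -h (komokih → komokihuv, wilah → wilahuv) add -uv.
The other patterns: stems ending in -d insert -om- after the first vowel; stems ending in -o add -ul; stems ending in -n add lu- … -ish around the stem.
So mozih → mozihuv.

mozihuv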